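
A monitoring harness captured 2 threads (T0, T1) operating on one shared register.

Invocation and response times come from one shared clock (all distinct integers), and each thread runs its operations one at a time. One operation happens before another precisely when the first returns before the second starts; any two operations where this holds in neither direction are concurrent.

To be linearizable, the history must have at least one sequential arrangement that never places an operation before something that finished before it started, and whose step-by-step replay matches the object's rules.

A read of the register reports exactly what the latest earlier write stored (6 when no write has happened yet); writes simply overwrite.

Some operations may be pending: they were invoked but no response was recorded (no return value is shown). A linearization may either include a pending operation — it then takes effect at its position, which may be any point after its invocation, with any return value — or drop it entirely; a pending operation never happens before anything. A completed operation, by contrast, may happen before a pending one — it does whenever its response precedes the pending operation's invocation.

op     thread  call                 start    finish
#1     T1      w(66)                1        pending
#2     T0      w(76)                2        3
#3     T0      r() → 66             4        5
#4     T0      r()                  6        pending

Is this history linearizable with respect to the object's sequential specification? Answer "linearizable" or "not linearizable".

one valid linearization: #2, #1, #3
step 1: #2 w(76) — value 76
step 2: #1 w(66) (pending, included) — value 66
step 3: #3 r() → 66 — value 66

linearizable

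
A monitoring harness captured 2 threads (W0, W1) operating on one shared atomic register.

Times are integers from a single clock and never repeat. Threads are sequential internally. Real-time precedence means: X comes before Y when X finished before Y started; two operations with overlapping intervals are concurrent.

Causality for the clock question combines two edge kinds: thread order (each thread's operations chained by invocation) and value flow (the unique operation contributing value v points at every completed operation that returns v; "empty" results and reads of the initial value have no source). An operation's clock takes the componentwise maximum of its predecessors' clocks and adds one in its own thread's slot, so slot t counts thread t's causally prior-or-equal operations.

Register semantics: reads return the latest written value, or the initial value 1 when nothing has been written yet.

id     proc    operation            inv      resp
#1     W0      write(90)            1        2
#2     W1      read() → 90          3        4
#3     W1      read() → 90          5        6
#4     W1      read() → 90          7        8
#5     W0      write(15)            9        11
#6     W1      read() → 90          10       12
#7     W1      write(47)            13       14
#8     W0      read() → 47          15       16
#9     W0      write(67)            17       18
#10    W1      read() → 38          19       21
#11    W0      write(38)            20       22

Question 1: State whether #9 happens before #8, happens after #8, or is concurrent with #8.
#9 spans [17,18], #8 spans [15,16]
resp(#8)=16 < inv(#9)=17

after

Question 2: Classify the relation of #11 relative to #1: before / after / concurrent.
#11 spans [20,22], #1 spans [1,2]
resp(#1)=2 < inv(#11)=20

after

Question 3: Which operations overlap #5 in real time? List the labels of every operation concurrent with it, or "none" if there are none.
overlap test against #5 [9,11]: concurrent iff the interval meets 9..11
#1 [1,2]: before
#2 [3,4]: before
#3 [5,6]: before
#4 [7,8]: before
#6 [10,12]: concurrent
#7 [13,14]: after
#8 [15,16]: after
#9 [17,18]: after
#10 [19,21]: after
#11 [20,22]: after

#6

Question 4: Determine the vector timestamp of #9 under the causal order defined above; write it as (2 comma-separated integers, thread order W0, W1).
invoked at 1, #1 has no predecessors; its own W0 bump gives (1, 0)
#2, invoked 3, takes VC(#1)=(1, 0) under max, adds 1 for W1 → (1, 1)
#5, invoked 9, takes VC(#1)=(1, 0) under max, adds 1 for W0 → (2, 0)
#3, invoked 5, takes VC(#1)=(1, 0), VC(#2)=(1, 1) under max, adds 1 for W1 → (1, 2)
#4, invoked 7, takes VC(#1)=(1, 0), VC(#3)=(1, 2) under max, adds 1 for W1 → (1, 3)
#6, invoked 10, takes VC(#1)=(1, 0), VC(#4)=(1, 3) under max, adds 1 for W1 → (1, 4)
#7, invoked 13, takes VC(#6)=(1, 4) under max, adds 1 for W1 → (1, 5)
#8, invoked 15, takes VC(#5)=(2, 0), VC(#7)=(1, 5) under max, adds 1 for W0 → (3, 5)
#9, invoked 17, takes VC(#8)=(3, 5) under max, adds 1 for W0 → (4, 5)
#11, invoked 20, takes VC(#9)=(4, 5) under max, adds 1 for W0 → (5, 5)
#10, invoked 19, takes VC(#7)=(1, 5), VC(#11)=(5, 5) under max, adds 1 for W1 → (5, 6)
target: VC(#9) = (4, 5)

(4, 5)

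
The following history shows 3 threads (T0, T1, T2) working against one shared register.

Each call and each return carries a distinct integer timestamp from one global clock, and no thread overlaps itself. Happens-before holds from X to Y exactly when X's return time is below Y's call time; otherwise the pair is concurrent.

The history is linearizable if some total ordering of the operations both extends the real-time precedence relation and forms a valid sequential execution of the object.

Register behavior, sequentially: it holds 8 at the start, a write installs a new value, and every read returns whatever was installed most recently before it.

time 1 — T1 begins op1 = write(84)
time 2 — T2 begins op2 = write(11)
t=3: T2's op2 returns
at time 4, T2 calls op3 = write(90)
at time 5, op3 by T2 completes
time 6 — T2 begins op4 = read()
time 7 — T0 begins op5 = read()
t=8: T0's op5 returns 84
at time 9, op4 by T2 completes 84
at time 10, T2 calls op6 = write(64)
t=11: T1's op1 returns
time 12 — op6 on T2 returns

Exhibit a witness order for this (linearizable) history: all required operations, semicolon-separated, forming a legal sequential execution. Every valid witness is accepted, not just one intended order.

1. op2 write(11), leaving value 11
2. op3 write(90), leaving value 90
3. op1 write(84), leaving value 84
4. op4 read() → 84, leaving value 84
5. op5 read() → 84, leaving value 84
6. op6 write(64), leaving value 64

op2; op3; op1; op4; op5; op6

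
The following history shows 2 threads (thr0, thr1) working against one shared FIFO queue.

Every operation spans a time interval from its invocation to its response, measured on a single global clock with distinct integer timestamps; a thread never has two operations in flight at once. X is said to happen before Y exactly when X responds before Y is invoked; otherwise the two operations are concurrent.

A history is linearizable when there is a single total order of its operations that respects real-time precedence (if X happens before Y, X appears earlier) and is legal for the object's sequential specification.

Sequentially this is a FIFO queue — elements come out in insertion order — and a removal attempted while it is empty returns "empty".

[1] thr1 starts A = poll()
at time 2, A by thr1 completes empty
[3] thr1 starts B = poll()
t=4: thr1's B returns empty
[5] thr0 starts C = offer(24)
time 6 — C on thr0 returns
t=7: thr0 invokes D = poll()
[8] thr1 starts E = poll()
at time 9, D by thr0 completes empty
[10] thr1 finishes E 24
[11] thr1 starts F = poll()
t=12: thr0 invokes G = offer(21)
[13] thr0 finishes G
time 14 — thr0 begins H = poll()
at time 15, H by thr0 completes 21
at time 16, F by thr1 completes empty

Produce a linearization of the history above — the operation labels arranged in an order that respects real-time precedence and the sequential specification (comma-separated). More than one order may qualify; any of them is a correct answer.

step 1: A poll() → empty — queue <>
step 2: B poll() → empty — queue <>
step 3: C offer(24) — queue <24>
step 4: E poll() → 24 — queue <>
step 5: D poll() → empty — queue <>
step 6: F poll() → empty — queue <>
step 7: G offer(21) — queue <21>
step 8: H poll() → 21 — queue <>

A, B, C, E, D, F, G, H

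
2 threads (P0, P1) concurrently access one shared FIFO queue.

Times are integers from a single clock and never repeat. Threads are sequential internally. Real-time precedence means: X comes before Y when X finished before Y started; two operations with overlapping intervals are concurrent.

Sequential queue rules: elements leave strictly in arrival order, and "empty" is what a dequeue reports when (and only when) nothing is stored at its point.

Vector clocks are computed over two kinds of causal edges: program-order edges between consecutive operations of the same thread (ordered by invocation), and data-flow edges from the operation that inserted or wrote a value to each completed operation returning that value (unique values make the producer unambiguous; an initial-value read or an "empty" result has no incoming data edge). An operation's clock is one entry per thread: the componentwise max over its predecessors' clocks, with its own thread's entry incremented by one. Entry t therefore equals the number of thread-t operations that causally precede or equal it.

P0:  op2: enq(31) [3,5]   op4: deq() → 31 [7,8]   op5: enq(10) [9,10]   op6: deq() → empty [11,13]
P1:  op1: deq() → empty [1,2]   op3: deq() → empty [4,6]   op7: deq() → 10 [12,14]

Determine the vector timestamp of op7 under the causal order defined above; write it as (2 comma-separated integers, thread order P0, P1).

invoked at 1, op1 has no predecessors; its own P1 bump gives (0, 1)
invoked at 3, op2 has no predecessors; its own P0 bump gives (1, 0)
VC(op3, invoked at 4): max of VC(op1)=(0, 1), then +1 on thread P1 → (0, 2)
VC(op4, invoked at 7): max of VC(op2)=(1, 0), then +1 on thread P0 → (2, 0)
VC(op5, invoked at 9): max of VC(op4)=(2, 0), then +1 on thread P0 → (3, 0)
VC(op6, invoked at 11): max of VC(op5)=(3, 0), then +1 on thread P0 → (4, 0)
VC(op7, invoked at 12): max of VC(op3)=(0, 2), VC(op5)=(3, 0), then +1 on thread P1 → (3, 3)
target: VC(op7) = (3, 3)

(3, 3)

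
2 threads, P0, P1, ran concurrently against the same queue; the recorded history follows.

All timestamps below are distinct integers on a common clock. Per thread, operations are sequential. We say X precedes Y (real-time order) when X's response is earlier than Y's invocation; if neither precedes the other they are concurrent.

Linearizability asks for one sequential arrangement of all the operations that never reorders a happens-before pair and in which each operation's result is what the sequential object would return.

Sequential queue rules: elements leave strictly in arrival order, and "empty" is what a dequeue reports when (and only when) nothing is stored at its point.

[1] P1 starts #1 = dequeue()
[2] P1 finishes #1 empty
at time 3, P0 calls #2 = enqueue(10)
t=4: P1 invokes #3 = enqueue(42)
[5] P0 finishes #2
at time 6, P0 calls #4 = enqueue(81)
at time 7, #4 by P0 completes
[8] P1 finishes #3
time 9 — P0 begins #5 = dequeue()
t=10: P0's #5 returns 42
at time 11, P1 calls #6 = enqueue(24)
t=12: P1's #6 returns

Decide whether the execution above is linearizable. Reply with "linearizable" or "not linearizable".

a witness: #1, #3, #2, #4, #5, #6
1. #1 dequeue() → empty, leaving queue <>
2. #3 enqueue(42), leaving queue <42>
3. #2 enqueue(10), leaving queue <42,10>
4. #4 enqueue(81), leaving queue <42,10,81>
5. #5 dequeue() → 42, leaving queue <10,81>
6. #6 enqueue(24), leaving queue <10,81,24>

linearizable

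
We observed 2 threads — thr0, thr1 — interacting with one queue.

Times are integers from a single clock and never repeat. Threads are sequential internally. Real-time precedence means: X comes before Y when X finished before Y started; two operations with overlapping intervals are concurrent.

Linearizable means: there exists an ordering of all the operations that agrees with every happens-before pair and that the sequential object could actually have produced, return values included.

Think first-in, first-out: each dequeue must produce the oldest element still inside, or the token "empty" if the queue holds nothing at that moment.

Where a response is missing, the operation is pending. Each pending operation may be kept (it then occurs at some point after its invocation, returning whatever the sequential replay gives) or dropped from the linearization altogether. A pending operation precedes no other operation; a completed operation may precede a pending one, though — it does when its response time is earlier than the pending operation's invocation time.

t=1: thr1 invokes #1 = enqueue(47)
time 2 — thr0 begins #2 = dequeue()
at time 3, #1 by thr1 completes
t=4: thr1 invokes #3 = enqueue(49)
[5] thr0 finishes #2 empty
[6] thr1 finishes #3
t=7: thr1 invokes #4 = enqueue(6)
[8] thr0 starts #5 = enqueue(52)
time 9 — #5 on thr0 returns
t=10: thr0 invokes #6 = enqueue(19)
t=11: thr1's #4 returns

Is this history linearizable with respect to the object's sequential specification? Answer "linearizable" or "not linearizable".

linearizable

witness order: #2, #1, #3, #4, #5
after step 1 (#2 dequeue() → empty): queue <>
after step 2 (#1 enqueue(47)): queue <47>
after step 3 (#3 enqueue(49)): queue <47,49>
after step 4 (#4 enqueue(6)): queue <47,49,6>
after step 5 (#5 enqueue(52)): queue <47,49,6,52>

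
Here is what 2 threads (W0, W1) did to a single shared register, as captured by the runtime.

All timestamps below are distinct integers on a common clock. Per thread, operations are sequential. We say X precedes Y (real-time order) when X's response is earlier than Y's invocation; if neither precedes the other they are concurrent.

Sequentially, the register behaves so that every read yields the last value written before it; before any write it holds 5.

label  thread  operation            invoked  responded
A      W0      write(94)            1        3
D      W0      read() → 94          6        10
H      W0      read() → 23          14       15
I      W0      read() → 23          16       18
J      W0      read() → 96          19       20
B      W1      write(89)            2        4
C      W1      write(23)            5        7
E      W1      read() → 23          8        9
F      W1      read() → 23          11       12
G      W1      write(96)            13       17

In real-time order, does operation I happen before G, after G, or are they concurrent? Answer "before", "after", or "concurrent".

I spans [16,18], G spans [13,17]
the intervals overlap in both directions

concurrent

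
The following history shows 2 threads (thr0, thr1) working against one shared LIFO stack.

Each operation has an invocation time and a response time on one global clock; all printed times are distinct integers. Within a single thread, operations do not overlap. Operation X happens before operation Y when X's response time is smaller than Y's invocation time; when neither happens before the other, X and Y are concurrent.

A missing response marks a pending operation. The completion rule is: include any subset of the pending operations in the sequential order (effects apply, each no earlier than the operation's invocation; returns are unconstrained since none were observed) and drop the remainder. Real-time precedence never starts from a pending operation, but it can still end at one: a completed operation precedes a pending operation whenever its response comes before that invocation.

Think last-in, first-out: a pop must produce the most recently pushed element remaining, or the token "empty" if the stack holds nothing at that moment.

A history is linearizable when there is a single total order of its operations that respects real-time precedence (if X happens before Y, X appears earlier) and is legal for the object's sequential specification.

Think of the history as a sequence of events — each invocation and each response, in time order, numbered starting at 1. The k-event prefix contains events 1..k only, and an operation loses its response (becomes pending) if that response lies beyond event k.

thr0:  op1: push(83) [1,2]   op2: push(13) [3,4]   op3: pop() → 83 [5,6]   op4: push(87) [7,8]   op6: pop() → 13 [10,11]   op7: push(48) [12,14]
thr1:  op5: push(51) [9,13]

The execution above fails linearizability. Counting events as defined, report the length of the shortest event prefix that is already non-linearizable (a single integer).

one valid order for events 1..5 is op1, op2:
1. op1 push(83), leaving stack <83>
2. op2 push(13), leaving stack <83,13>
once event 6 joins (op3's response, time 6), exhaustive search finds no witness
e.g. op1, op2, op3: illegal at step 3, since op3 pop() → 83 cannot apply there

6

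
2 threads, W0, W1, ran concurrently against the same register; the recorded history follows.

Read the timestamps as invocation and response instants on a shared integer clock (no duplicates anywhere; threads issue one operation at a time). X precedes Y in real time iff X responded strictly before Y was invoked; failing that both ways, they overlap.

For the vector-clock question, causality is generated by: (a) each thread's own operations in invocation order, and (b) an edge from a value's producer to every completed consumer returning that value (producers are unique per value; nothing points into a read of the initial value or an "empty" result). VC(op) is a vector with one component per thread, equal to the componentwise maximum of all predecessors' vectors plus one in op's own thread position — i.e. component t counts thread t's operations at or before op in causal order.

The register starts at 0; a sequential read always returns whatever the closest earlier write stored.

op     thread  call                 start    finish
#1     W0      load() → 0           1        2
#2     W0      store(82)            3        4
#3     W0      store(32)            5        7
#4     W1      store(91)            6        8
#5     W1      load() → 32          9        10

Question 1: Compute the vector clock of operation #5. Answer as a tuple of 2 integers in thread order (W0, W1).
invoked at 6, #4 has no predecessors; its own W1 bump gives (0, 1)
invoked at 1, #1 has no predecessors; its own W0 bump gives (1, 0)
VC(#2, invoked at 3): max of VC(#1)=(1, 0), then +1 on thread W0 → (2, 0)
VC(#3, invoked at 5): max of VC(#2)=(2, 0), then +1 on thread W0 → (3, 0)
VC(#5, invoked at 9): max of VC(#3)=(3, 0), VC(#4)=(0, 1), then +1 on thread W1 → (3, 2)
target: VC(#5) = (3, 2)

(3, 2)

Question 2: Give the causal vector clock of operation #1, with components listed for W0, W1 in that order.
root op #4, invoked 6: fresh clock plus W1's own tick → (0, 1)
root op #1, invoked 1: fresh clock plus W0's own tick → (1, 0)
merge at #2 (invoked 3): VC(#1)=(1, 0), own-thread bump on W0 → (2, 0)
merge at #3 (invoked 5): VC(#2)=(2, 0), own-thread bump on W0 → (3, 0)
merge at #5 (invoked 9): VC(#3)=(3, 0), VC(#4)=(0, 1), own-thread bump on W1 → (3, 2)
target: VC(#1) = (1, 0)

(1, 0)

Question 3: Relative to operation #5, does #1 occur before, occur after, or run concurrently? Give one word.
#1 spans [1,2], #5 spans [9,10]
resp(#1)=2 < inv(#5)=9

before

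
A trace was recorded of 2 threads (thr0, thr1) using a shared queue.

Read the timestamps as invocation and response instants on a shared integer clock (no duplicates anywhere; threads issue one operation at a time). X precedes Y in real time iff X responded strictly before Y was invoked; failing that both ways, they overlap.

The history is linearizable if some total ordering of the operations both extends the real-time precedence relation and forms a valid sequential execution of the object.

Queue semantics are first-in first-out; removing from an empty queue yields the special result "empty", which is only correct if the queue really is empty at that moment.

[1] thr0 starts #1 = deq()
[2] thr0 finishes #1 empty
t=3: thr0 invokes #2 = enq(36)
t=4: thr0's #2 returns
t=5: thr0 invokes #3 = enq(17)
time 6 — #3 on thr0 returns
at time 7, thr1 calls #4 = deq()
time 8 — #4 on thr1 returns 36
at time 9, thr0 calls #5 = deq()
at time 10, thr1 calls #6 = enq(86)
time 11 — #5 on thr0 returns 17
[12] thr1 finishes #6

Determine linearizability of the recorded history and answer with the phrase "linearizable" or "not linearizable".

linearizable

witness order: #1, #2, #3, #4, #5, #6
1. #1 deq() → empty, leaving queue <>
2. #2 enq(36), leaving queue <36>
3. #3 enq(17), leaving queue <36,17>
4. #4 deq() → 36, leaving queue <17>
5. #5 deq() → 17, leaving queue <>
6. #6 enq(86), leaving queue <86>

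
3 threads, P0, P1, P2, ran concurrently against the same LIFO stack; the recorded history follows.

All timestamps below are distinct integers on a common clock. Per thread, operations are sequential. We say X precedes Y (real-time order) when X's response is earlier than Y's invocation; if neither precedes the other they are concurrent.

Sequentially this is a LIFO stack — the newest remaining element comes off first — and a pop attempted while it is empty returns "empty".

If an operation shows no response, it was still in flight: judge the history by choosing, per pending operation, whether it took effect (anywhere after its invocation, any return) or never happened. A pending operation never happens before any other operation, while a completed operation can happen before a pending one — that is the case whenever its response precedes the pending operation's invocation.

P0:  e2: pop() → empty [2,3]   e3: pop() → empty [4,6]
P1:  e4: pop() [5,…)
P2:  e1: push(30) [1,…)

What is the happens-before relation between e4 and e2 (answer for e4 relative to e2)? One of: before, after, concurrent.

e4 spans [5,…), e2 spans [2,3]
resp(e2)=3 < inv(e4)=5

after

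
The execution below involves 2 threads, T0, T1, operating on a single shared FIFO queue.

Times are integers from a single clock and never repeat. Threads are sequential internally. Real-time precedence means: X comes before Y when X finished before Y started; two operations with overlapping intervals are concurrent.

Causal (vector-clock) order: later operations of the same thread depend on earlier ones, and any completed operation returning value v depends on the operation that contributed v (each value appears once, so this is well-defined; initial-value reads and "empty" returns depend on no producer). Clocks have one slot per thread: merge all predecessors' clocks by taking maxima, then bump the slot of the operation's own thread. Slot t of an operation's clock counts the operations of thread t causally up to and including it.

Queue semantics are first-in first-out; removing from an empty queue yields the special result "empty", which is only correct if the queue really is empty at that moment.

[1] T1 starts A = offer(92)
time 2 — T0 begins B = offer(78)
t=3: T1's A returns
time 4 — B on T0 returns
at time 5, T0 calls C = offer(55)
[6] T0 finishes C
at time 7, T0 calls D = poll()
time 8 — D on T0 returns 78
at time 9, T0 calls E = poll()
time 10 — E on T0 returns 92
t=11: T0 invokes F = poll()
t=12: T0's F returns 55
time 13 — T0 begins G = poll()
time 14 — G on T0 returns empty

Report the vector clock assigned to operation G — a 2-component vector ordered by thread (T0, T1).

(6, 1)

root op A, invoked 1: fresh clock plus T1's own tick → (0, 1)
root op B, invoked 2: fresh clock plus T0's own tick → (1, 0)
C, invoked 5, takes VC(B)=(1, 0) under max, adds 1 for T0 → (2, 0)
D, invoked 7, takes VC(B)=(1, 0), VC(C)=(2, 0) under max, adds 1 for T0 → (3, 0)
E, invoked 9, takes VC(A)=(0, 1), VC(D)=(3, 0) under max, adds 1 for T0 → (4, 1)
F, invoked 11, takes VC(C)=(2, 0), VC(E)=(4, 1) under max, adds 1 for T0 → (5, 1)
G, invoked 13, takes VC(F)=(5, 1) under max, adds 1 for T0 → (6, 1)
target: VC(G) = (6, 1)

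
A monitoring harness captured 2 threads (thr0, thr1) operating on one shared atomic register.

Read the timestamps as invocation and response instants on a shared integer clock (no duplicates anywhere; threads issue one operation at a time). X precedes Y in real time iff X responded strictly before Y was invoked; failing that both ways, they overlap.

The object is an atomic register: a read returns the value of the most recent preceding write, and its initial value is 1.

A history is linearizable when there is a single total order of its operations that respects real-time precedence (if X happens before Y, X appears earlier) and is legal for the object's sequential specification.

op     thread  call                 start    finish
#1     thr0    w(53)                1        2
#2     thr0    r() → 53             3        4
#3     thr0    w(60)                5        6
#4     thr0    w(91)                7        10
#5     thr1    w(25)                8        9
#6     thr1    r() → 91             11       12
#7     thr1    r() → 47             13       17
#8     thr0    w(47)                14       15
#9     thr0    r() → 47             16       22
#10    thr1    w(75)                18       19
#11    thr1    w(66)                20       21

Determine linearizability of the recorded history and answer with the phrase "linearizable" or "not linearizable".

a witness: #1, #2, #3, #5, #4, #6, #8, #7, #9, #10, #11
1. #1 w(53), leaving value 53
2. #2 r() → 53, leaving value 53
3. #3 w(60), leaving value 60
4. #5 w(25), leaving value 25
5. #4 w(91), leaving value 91
6. #6 r() → 91, leaving value 91
7. #8 w(47), leaving value 47
8. #7 r() → 47, leaving value 47
9. #9 r() → 47, leaving value 47
10. #10 w(75), leaving value 75
11. #11 w(66), leaving value 66

linearizable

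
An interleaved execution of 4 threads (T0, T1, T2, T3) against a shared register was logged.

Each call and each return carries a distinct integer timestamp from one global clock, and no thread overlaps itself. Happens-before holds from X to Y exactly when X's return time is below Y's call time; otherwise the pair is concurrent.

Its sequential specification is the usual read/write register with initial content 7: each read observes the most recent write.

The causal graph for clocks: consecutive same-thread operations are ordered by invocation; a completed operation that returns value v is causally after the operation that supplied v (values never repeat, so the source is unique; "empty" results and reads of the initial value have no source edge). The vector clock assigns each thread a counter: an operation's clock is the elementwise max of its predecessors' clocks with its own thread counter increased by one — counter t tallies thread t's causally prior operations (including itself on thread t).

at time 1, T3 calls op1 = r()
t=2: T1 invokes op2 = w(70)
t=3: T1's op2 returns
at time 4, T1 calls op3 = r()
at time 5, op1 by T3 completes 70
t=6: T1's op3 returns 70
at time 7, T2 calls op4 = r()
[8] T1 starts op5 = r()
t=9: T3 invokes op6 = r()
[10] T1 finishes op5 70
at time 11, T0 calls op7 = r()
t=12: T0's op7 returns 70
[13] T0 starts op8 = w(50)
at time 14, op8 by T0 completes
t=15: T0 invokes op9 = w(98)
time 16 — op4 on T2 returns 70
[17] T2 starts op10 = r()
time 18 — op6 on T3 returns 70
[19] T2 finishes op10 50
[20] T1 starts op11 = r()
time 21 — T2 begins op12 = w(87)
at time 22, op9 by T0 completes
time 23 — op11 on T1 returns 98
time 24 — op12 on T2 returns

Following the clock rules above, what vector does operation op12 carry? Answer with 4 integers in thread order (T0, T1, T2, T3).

(2, 1, 3, 0)

invoked at 2, op2 has no predecessors; its own T1 bump gives (0, 1, 0, 0)
merge at op1 (invoked 1): VC(op2)=(0, 1, 0, 0), own-thread bump on T3 → (0, 1, 0, 1)
merge at op4 (invoked 7): VC(op2)=(0, 1, 0, 0), own-thread bump on T2 → (0, 1, 1, 0)
merge at op3 (invoked 4): VC(op2)=(0, 1, 0, 0), own-thread bump on T1 → (0, 2, 0, 0)
merge at op7 (invoked 11): VC(op2)=(0, 1, 0, 0), own-thread bump on T0 → (1, 1, 0, 0)
merge at op6 (invoked 9): VC(op1)=(0, 1, 0, 1), VC(op2)=(0, 1, 0, 0), own-thread bump on T3 → (0, 1, 0, 2)
merge at op5 (invoked 8): VC(op2)=(0, 1, 0, 0), VC(op3)=(0, 2, 0, 0), own-thread bump on T1 → (0, 3, 0, 0)
merge at op8 (invoked 13): VC(op7)=(1, 1, 0, 0), own-thread bump on T0 → (2, 1, 0, 0)
merge at op9 (invoked 15): VC(op8)=(2, 1, 0, 0), own-thread bump on T0 → (3, 1, 0, 0)
merge at op10 (invoked 17): VC(op4)=(0, 1, 1, 0), VC(op8)=(2, 1, 0, 0), own-thread bump on T2 → (2, 1, 2, 0)
merge at op12 (invoked 21): VC(op10)=(2, 1, 2, 0), own-thread bump on T2 → (2, 1, 3, 0)
merge at op11 (invoked 20): VC(op5)=(0, 3, 0, 0), VC(op9)=(3, 1, 0, 0), own-thread bump on T1 → (3, 4, 0, 0)
target: VC(op12) = (2, 1, 3, 0)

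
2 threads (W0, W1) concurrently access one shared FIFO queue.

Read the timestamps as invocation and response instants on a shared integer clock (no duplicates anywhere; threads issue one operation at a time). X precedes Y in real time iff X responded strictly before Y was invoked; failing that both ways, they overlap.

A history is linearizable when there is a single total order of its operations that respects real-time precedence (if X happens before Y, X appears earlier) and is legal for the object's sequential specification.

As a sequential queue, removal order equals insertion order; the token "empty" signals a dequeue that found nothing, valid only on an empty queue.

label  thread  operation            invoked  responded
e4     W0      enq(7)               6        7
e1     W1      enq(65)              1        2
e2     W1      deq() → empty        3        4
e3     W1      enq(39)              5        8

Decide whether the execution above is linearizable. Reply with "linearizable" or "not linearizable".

not linearizable

prefix check: 1..3 passes, 1..4 fails once e2's time-4 response joins
a single order respects real time; the 2 completed FIFO queue operations fail replay along it
for example e1, e2 fails at step 2: e2 deq() → empty is not legal there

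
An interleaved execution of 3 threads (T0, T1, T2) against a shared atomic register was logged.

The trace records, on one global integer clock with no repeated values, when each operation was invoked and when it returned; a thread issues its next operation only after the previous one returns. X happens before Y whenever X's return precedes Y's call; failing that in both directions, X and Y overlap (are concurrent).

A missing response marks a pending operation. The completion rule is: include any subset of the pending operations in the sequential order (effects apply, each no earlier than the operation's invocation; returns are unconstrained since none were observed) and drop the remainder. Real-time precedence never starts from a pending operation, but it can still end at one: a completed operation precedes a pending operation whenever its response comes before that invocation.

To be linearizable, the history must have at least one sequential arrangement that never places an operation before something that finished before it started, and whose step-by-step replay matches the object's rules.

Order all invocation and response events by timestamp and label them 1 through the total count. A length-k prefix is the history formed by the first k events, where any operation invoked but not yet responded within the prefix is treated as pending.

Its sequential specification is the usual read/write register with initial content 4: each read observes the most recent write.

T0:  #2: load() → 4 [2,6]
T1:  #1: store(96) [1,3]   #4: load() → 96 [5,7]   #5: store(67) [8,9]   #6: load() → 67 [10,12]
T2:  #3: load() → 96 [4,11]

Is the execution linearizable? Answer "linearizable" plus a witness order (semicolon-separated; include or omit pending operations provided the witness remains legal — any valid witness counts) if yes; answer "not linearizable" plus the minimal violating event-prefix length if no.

linearizable — witness: #2; #1; #3; #4; #5; #6

step 1: #2 load() → 4 — value 4
step 2: #1 store(96) — value 96
step 3: #3 load() → 96 — value 96
step 4: #4 load() → 96 — value 96
step 5: #5 store(67) — value 67
step 6: #6 load() → 67 — value 67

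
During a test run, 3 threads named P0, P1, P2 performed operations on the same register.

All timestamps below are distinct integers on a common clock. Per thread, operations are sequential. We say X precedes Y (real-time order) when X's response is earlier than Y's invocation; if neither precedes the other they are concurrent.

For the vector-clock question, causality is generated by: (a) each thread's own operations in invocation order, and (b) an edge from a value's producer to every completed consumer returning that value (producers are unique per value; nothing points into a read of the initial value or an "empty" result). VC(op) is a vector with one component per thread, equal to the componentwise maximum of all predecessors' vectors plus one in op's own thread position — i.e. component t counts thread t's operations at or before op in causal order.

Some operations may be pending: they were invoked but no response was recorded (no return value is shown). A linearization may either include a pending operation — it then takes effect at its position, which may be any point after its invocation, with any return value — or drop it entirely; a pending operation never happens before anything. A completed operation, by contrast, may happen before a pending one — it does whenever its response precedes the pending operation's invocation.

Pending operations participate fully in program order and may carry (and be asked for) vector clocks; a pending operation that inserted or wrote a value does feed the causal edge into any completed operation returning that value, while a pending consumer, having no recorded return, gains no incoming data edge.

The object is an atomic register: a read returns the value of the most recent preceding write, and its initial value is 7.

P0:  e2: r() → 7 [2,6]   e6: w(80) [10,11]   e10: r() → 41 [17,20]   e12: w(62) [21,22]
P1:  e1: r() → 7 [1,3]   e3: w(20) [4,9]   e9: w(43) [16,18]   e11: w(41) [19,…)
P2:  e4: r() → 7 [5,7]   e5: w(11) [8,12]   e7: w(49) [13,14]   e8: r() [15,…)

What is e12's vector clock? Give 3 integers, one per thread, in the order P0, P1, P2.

e4 (invocation 5): nothing precedes it; P2's component alone gives (0, 0, 1)
e1 (invocation 1): nothing precedes it; P1's component alone gives (0, 1, 0)
e2 (invocation 2): nothing precedes it; P0's component alone gives (1, 0, 0)
merge at e5 (invoked 8): VC(e4)=(0, 0, 1), own-thread bump on P2 → (0, 0, 2)
merge at e3 (invoked 4): VC(e1)=(0, 1, 0), own-thread bump on P1 → (0, 2, 0)
merge at e6 (invoked 10): VC(e2)=(1, 0, 0), own-thread bump on P0 → (2, 0, 0)
merge at e7 (invoked 13): VC(e5)=(0, 0, 2), own-thread bump on P2 → (0, 0, 3)
merge at e9 (invoked 16): VC(e3)=(0, 2, 0), own-thread bump on P1 → (0, 3, 0)
merge at e8 (invoked 15): VC(e7)=(0, 0, 3), own-thread bump on P2 → (0, 0, 4)
merge at e11 (invoked 19): VC(e9)=(0, 3, 0), own-thread bump on P1 → (0, 4, 0)
merge at e10 (invoked 17): VC(e6)=(2, 0, 0), VC(e11)=(0, 4, 0), own-thread bump on P0 → (3, 4, 0)
merge at e12 (invoked 21): VC(e10)=(3, 4, 0), own-thread bump on P0 → (4, 4, 0)
target: VC(e12) = (4, 4, 0)

(4, 4, 0)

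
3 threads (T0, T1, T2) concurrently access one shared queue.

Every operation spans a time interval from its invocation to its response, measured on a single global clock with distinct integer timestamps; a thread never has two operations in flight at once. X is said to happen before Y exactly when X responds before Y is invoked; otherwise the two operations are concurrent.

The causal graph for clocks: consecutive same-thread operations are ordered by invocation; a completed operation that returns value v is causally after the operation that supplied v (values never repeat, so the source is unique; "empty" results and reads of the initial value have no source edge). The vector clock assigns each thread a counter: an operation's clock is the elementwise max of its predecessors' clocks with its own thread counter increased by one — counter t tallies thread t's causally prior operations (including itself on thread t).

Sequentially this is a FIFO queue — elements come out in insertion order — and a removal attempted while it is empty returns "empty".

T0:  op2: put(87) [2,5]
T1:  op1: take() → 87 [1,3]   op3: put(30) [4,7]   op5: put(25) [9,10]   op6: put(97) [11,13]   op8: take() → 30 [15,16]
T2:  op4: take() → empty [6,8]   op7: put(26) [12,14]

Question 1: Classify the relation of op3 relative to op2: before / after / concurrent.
Answer: concurrent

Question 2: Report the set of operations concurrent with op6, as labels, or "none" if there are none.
Answer: op7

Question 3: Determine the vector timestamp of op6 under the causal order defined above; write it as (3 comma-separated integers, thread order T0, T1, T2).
Answer: (1, 4, 0)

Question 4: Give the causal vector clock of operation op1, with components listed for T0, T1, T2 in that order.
Answer: (1, 1, 0)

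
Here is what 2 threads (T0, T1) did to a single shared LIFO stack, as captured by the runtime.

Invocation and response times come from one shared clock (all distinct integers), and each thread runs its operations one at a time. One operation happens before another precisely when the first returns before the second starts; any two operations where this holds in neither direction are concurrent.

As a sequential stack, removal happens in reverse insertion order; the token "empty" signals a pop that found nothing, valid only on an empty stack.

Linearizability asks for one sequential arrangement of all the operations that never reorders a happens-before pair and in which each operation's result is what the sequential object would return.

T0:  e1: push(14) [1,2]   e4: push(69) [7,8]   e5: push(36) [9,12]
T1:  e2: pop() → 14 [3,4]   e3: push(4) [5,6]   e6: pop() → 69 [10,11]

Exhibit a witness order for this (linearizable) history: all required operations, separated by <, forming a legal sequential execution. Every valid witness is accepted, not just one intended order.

step 1: e1 push(14) — stack <14>
step 2: e2 pop() → 14 — stack <>
step 3: e3 push(4) — stack <4>
step 4: e4 push(69) — stack <4,69>
step 5: e6 pop() → 69 — stack <4>
step 6: e5 push(36) — stack <4,36>

e1 < e2 < e3 < e4 < e6 < e5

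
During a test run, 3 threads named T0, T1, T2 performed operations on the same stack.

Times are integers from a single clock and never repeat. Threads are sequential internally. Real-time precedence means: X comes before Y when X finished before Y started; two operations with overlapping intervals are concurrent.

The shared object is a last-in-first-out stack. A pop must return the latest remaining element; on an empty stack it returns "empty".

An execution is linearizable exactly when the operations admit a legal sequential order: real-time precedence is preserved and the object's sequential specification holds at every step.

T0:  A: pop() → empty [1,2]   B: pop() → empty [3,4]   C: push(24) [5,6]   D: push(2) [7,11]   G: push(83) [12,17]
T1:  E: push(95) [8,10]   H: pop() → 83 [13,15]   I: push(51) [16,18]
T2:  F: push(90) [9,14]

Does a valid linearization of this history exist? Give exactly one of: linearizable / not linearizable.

linearizable

one valid linearization: A, B, C, D, E, F, G, H, I
step 1: A pop() → empty — stack <>
step 2: B pop() → empty — stack <>
step 3: C push(24) — stack <24>
step 4: D push(2) — stack <24,2>
step 5: E push(95) — stack <24,2,95>
step 6: F push(90) — stack <24,2,95,90>
step 7: G push(83) — stack <24,2,95,90,83>
step 8: H pop() → 83 — stack <24,2,95,90>
step 9: I push(51) — stack <24,2,95,90,51>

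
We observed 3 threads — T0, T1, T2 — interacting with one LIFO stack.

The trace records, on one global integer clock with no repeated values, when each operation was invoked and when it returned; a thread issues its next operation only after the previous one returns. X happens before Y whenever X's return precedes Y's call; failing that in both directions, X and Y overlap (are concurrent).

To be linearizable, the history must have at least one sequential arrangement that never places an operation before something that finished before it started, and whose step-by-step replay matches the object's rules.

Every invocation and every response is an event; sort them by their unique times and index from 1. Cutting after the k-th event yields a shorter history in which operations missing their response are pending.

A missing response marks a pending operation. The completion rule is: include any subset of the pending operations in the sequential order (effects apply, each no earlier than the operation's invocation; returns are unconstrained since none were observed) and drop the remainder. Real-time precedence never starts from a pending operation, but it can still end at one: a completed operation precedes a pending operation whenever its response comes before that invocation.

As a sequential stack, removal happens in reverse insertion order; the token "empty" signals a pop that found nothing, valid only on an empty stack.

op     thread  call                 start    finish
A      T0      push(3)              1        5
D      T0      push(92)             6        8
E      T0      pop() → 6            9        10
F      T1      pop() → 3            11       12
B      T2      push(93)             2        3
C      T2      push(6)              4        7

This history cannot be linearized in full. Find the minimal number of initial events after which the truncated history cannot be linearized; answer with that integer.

12

a valid linearization of events 1..11 exists, for instance A, B, D, C, E:
after step 1 (A push(3)): stack <3>
after step 2 (B push(93)): stack <3,93>
after step 3 (D push(92)): stack <3,93,92>
after step 4 (C push(6)): stack <3,93,92,6>
after step 5 (E pop() → 6): stack <3,93,92>
with event 12 included (F responding at time 12), all real-time-consistent orders fail
e.g. A, B, C, D, E, F: illegal at step 5, since E pop() → 6 cannot apply there
e.g. A, B, D, C, E, F: illegal at step 6, since F pop() → 3 cannot apply there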